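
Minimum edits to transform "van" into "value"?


Word 1: "van" (length 3)
Word 2: "value" (length 5)
One optimal edit sequence (insert/delete/substitute each cost 1):
  1. keep 'v'
  2. keep 'a'
  3. insert 'l'  (+1)
  4. insert 'u'  (+1)
  5. substitute 'n' -> 'e'  (+1)
Total edit operations: 3
Edit distance = 3


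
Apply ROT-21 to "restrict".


Word: "restrict"
Shift: 21
Each letter → (letter + shift) mod 26:
  'r' (17) + 21 = 12 → 'm'
  'e' (4) + 21 = 25 → 'z'
  's' (18) + 21 = 13 → 'n'
  't' (19) + 21 = 14 → 'o'
  'r' (17) + 21 = 12 → 'm'
  'i' (8) + 21 = 3 → 'd'
  'c' (2) + 21 = 23 → 'x'
  't' (19) + 21 = 14 → 'o'
Result = "mznomdxo"


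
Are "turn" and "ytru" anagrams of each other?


Word 1: "turn" → sorted: nrtu
Word 2: "ytru" → sorted: rtuy
Same letters? nrtu != rtuy
Anagram = No


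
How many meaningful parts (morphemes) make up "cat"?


Word: "cat"
Morphemes: cat
Each morpheme carries meaning
= 1 morpheme


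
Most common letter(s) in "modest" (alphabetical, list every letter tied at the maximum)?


Word: "modest"
Letter counts:
  'd': 1
  'e': 1
  'm': 1
  'o': 1
  's': 1
  't': 1
Maximum count = 1
Most frequent = 'd', 'e', 'm', 'o', 's', 't' (1 time each)


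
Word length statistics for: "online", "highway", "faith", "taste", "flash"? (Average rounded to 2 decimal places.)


Lengths: "online"=6, "highway"=7, "faith"=5, "taste"=5, "flash"=5
Sum = 28, Count = 5
Average = 28/5 = 5.60
= avg=5.60, min=5, max=7


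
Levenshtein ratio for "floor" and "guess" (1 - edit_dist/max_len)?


Word 1: "floor" (length 5)
Word 2: "guess" (length 5)
One optimal edit sequence:
  1. substitute 'f' -> 'g'  (+1)
  2. substitute 'l' -> 'u'  (+1)
  3. substitute 'o' -> 'e'  (+1)
  4. substitute 'o' -> 's'  (+1)
  5. substitute 'r' -> 's'  (+1)
Edit distance = 5
Max length = max(5, 5) = 5
Similarity = 1 - 5/5
= 0.0000


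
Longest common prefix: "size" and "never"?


Word 1: "size"
Word 2: "never"
Comparing from start:
  Pos 0: 's' != 'n' (stop)
LCP = "" (length 0)


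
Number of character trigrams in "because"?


Word: "because" (length 7)
Number of 3-grams = length - 3 + 1 = 7 - 3 + 1
= 5


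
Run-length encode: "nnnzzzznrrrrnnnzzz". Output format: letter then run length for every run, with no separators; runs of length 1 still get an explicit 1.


String: "nnnzzzznrrrrnnnzzz"
Scanning for consecutive runs:
  'n' x 3
  'z' x 4
  'n' x 1
  'r' x 4
  'n' x 3
  'z' x 3
RLE = "n3z4n1r4n3z3"


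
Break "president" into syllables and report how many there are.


Word: "president"
Syllable breakdown: pres · i · dent
Counting: 3 parts
= 3 syllables


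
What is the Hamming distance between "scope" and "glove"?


Comparing character by character (same length = 5):
  Pos 0: 's' vs 'g' !=
  Pos 1: 'c' vs 'l' !=
  Pos 2: 'o' vs 'o' =
  Pos 3: 'p' vs 'v' !=
  Pos 4: 'e' vs 'e' =
Hamming distance = 3


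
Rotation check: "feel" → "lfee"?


Word: "feel", Candidate: "lfee"
Method: check if candidate is substring of word+word
"feelfeel" contains "lfee"? Yes
Is rotation = Yes


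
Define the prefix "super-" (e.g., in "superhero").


Prefix: super-
Example: superhero = super- + hero
Meaning = above / beyond


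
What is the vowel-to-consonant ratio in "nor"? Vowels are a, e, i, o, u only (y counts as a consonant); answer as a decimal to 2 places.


Word: "nor"
Vowels (a,e,i,o,u): 1
Consonants: 2
Ratio = 1/2
= 0.50


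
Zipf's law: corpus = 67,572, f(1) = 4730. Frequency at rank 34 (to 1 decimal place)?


Zipf's law: f(r) = f(1) / r
f(1) = 4730
f(34) = 4730 / 34
= 139.1 occurrences


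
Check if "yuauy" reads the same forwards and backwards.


Word: "yuauy"
Reversed: "yuauy"
Forward == Backward? yuauy == yuauy
Palindrome = Yes


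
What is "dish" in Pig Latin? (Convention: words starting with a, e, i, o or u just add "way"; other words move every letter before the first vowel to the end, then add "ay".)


Word: "dish"
Starts with consonant(s) → move to end, add 'ay'
Consonant cluster: "d"
Pig Latin = "ishday"


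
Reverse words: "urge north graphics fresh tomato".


Original: "urge north graphics fresh tomato"
Words (1..n): urge | north | graphics | fresh | tomato
Reversed (n..1): tomato | fresh | graphics | north | urge
Result = "tomato fresh graphics north urge"


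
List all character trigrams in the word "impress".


Word: "impress" (length 7)
Number of trigrams = 7 - 3 + 1 = 5
  Position 0: "imp"
  Position 1: "mpr"
  Position 2: "pre"
  Position 3: "res"
  Position 4: "ess"
Trigrams = "imp", "mpr", "pre", "res", "ess"


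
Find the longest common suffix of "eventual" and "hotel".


Word 1: "eventual"
Word 2: "hotel"
Comparing from end:
  Pos -1: 'l' == 'l'
  Pos -2: 'a' != 'e' (stop)
LCS = "l" (length 1)


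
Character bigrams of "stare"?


Word: "stare" (length 5)
Number of bigrams = 5 - 2 + 1 = 4
  Position 0: "st"
  Position 1: "ta"
  Position 2: "ar"
  Position 3: "re"
Bigrams = "st", "ta", "ar", "re"


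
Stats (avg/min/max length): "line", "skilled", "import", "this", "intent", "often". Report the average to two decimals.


Lengths: "line"=4, "skilled"=7, "import"=6, "this"=4, "intent"=6, "often"=5
Sum = 32, Count = 6
Average = 32/6 = 5.33
= avg=5.33, min=4, max=7


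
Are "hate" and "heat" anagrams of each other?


Word 1: "hate" → sorted: aeht
Word 2: "heat" → sorted: aeht
Same letters? aeht == aeht
Anagram = Yes


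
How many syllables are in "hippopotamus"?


Word: "hippopotamus"
Syllable breakdown: hip / po / pot / a / mus
Counting: 5 parts
= 5 syllables


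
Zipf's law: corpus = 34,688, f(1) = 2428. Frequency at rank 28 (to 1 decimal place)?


Zipf's law: f(r) = f(1) / r
f(1) = 2428
f(28) = 2428 / 28
= 86.7 occurrences


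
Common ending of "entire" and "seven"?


Word 1: "entire"
Word 2: "seven"
Comparing from end:
  Pos -1: 'e' != 'n' (stop)
LCS = "" (length 0)


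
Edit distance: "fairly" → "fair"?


Word 1: "fairly" (length 6)
Word 2: "fair" (length 4)
One optimal edit sequence (insert/delete/substitute each cost 1):
  1. keep 'f'
  2. keep 'a'
  3. keep 'i'
  4. keep 'r'
  5. delete 'l'  (+1)
  6. delete 'y'  (+1)
Total edit operations: 2
Edit distance = 2


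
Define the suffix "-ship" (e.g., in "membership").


Suffix: -ship
As in: membership -> member + -ship
Meaning = state / position


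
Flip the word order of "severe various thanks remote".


Original: "severe various thanks remote"
Words (1..n): severe | various | thanks | remote
Reversed (n..1): remote | thanks | various | severe
Result = "remote thanks various severe"


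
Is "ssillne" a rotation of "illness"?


Word: "illness", Candidate: "ssillne"
Method: check if candidate is substring of word+word
"illnessillness" contains "ssillne"? Yes
Is rotation = Yes


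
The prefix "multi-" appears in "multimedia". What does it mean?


Prefix: multi-
As in: multimedia -> multi- + media
Meaning = many


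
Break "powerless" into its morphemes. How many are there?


Word: "powerless"
Morphemes: power + -less
Each morpheme carries meaning
= 2 morphemes


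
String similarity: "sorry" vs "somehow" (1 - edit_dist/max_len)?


Word 1: "sorry" (length 5)
Word 2: "somehow" (length 7)
One optimal edit sequence:
  1. keep 's'
  2. keep 'o'
  3. insert 'm'  (+1)
  4. insert 'e'  (+1)
  5. substitute 'r' -> 'h'  (+1)
  6. substitute 'r' -> 'o'  (+1)
  7. substitute 'y' -> 'w'  (+1)
Edit distance = 5
Max length = max(5, 7) = 7
Similarity = 1 - 5/7
= 0.2857


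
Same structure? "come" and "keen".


Pattern of "come": [0, 1, 2, 3]
Pattern of "keen": [0, 1, 1, 2]
Patterns do not match
Same pattern = No


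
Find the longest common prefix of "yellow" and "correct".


Word 1: "yellow"
Word 2: "correct"
Comparing from start:
  Pos 0: 'y' != 'c' (stop)
LCP = "" (length 0)


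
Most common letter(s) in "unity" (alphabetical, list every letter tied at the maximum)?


Word: "unity"
Letter counts:
  'i': 1
  'n': 1
  't': 1
  'u': 1
  'y': 1
Maximum count = 1
Most frequent = 'i', 'n', 't', 'u', 'y' (1 time each)


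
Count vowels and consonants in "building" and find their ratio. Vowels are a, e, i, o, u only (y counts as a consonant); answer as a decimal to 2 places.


Word: "building"
Vowels (a,e,i,o,u): 3
Consonants: 5
Ratio = 3/5
= 0.60


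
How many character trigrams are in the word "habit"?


Word: "habit" (length 5)
Number of 3-grams = length - 3 + 1 = 5 - 3 + 1
= 3


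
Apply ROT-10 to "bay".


Word: "bay"
Shift: 10
Each letter → (letter + shift) mod 26:
  'b' (1) + 10 = 11 → 'l'
  'a' (0) + 10 = 10 → 'k'
  'y' (24) + 10 = 8 → 'i'
Result = "lki"


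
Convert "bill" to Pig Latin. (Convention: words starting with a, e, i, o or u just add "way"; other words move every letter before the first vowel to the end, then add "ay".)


Word: "bill"
Starts with consonant(s) → move to end, add 'ay'
Consonant cluster: "b"
Pig Latin = "illbay"


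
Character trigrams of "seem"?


Word: "seem" (length 4)
Number of trigrams = 4 - 3 + 1 = 2
  Position 0: "see"
  Position 1: "eem"
Trigrams = "see", "eem"


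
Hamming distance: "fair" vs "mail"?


Comparing character by character (same length = 4):
  Pos 0: 'f' vs 'm' !=
  Pos 1: 'a' vs 'a' =
  Pos 2: 'i' vs 'i' =
  Pos 3: 'r' vs 'l' !=
Hamming distance = 2


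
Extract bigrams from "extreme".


Word: "extreme" (length 7)
Number of bigrams = 7 - 2 + 1 = 6
  Position 0: "ex"
  Position 1: "xt"
  Position 2: "tr"
  Position 3: "re"
  Position 4: "em"
  Position 5: "me"
Bigrams = "ex", "xt", "tr", "re", "em", "me"


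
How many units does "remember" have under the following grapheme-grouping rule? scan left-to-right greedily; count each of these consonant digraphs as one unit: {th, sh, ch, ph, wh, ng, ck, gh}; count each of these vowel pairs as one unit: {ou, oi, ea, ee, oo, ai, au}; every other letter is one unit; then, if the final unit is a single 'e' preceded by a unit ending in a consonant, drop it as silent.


Word: "remember" (8 letters)
Left-to-right scan:
  (1) 'r' (letter)
  (2) 'e' (letter)
  (3) 'm' (letter)
  (4) 'e' (letter)
  (5) 'm' (letter)
  (6) 'b' (letter)
  (7) 'e' (letter)
  (8) 'r' (letter)
Units from scan: 8
Sound units = 8 units


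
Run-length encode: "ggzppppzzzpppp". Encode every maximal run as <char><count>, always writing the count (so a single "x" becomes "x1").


String: "ggzppppzzzpppp"
Scanning for consecutive runs:
  'g' x 2
  'z' x 1
  'p' x 4
  'z' x 3
  'p' x 4
RLE = "g2z1p4z3p4"


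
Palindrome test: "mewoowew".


Word: "mewoowew"
Reversed: "wewoowem"
Forward == Backward? mewoowew != wewoowem
Palindrome = No


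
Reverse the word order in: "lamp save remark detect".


Original: "lamp save remark detect"
Words (1..n): lamp | save | remark | detect
Reversed (n..1): detect | remark | save | lamp
Result = "detect remark save lamp"


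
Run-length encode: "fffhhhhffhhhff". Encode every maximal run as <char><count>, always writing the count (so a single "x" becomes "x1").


String: "fffhhhhffhhhff"
Scanning for consecutive runs:
  'f' x 3
  'h' x 4
  'f' x 2
  'h' x 3
  'f' x 2
RLE = "f3h4f2h3f2"


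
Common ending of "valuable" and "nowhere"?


Word 1: "valuable"
Word 2: "nowhere"
Comparing from end:
  Pos -1: 'e' == 'e'
  Pos -2: 'l' != 'r' (stop)
LCS = "e" (length 1)


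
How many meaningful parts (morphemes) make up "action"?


Word: "action"
Morphemes: act | -ion
Each morpheme carries meaning
= 2 morphemes


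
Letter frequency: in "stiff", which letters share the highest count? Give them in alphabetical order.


Word: "stiff"
Letter counts:
  'f': 2
  'i': 1
  's': 1
  't': 1
Maximum count = 2
Most frequent = 'f' (2 times each)


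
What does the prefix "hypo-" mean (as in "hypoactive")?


Prefix: hypo-
Example: hypoactive (hypo- + active)
Meaning = under / below normal


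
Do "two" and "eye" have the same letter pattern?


Pattern of "two": [0, 1, 2]
Pattern of "eye": [0, 1, 0]
Patterns do not match
Same pattern = No


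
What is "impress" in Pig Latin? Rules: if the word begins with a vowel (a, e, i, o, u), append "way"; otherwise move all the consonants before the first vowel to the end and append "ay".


Word: "impress"
Starts with vowel → add 'way'
Pig Latin = "impressway"


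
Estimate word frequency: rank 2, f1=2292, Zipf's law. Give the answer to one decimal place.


Zipf's law: f(r) = f(1) / r
f(1) = 2292
f(2) = 2292 / 2
= 1146.0 occurrences


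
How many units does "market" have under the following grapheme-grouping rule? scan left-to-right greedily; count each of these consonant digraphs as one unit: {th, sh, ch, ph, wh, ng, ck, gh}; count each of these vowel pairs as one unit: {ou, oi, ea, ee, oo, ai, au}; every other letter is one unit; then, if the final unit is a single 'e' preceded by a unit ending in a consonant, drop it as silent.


Word: "market" (6 letters)
Left-to-right scan:
  [1] 'm' (letter)
  [2] 'a' (letter)
  [3] 'r' (letter)
  [4] 'k' (letter)
  [5] 'e' (letter)
  [6] 't' (letter)
Units from scan: 6
Sound units = 6 units


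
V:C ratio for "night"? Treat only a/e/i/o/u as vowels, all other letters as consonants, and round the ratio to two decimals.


Word: "night"
Vowels (a,e,i,o,u): 1
Consonants: 4
Ratio = 1/4
= 0.25


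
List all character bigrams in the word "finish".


Word: "finish" (length 6)
Number of bigrams = 6 - 2 + 1 = 5
  Position 0: "fi"
  Position 1: "in"
  Position 2: "ni"
  Position 3: "is"
  Position 4: "sh"
Bigrams = "fi", "in", "ni", "is", "sh"


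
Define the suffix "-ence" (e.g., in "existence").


Suffix: -ence
As in: existence -> exist + -ence
Meaning = state of


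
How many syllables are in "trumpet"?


Word: "trumpet"
Syllable breakdown: trum · pet
Counting: 2 parts
= 2 syllables


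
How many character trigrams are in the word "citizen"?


Word: "citizen" (length 7)
Number of 3-grams = length - 3 + 1 = 7 - 3 + 1
= 5


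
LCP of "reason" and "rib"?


Word 1: "reason"
Word 2: "rib"
Comparing from start:
  Pos 0: 'r' == 'r'
  Pos 1: 'e' != 'i' (stop)
LCP = "r" (length 1)


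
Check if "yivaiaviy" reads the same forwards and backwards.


Word: "yivaiaviy"
Reversed: "yivaiaviy"
Forward == Backward? yivaiaviy == yivaiaviy
Palindrome = Yes


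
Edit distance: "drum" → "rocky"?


Word 1: "drum" (length 4)
Word 2: "rocky" (length 5)
One optimal edit sequence (insert/delete/substitute each cost 1):
  1. insert 'r'  (+1)
  2. substitute 'd' -> 'o'  (+1)
  3. substitute 'r' -> 'c'  (+1)
  4. substitute 'u' -> 'k'  (+1)
  5. substitute 'm' -> 'y'  (+1)
Total edit operations: 5
Edit distance = 5


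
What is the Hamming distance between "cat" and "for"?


Comparing character by character (same length = 3):
  Pos 0: 'c' vs 'f' !=
  Pos 1: 'a' vs 'o' !=
  Pos 2: 't' vs 'r' !=
Hamming distance = 3


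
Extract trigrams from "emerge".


Word: "emerge" (length 6)
Number of trigrams = 6 - 3 + 1 = 4
  Position 0: "eme"
  Position 1: "mer"
  Position 2: "erg"
  Position 3: "rge"
Trigrams = "eme", "mer", "erg", "rge"


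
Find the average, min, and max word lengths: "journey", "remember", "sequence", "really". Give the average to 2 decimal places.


Lengths: "journey"=7, "remember"=8, "sequence"=8, "really"=6
Sum = 29, Count = 4
Average = 29/4 = 7.25
= avg=7.25, min=6, max=8


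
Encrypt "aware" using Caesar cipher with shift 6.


Word: "aware"
Shift: 6
Each letter → (letter + shift) mod 26:
  'a' (0) + 6 = 6 → 'g'
  'w' (22) + 6 = 2 → 'c'
  'a' (0) + 6 = 6 → 'g'
  'r' (17) + 6 = 23 → 'x'
  'e' (4) + 6 = 10 → 'k'
Result = "gcgxk"


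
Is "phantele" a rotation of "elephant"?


Word: "elephant", Candidate: "phantele"
Method: check if candidate is substring of word+word
"elephantelephant" contains "phantele"? Yes
Is rotation = Yes


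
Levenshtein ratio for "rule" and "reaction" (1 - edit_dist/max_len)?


Word 1: "rule" (length 4)
Word 2: "reaction" (length 8)
One optimal edit sequence:
  1. keep 'r'
  2. insert 'e'  (+1)
  3. insert 'a'  (+1)
  4. insert 'c'  (+1)
  5. insert 't'  (+1)
  6. substitute 'u' -> 'i'  (+1)
  7. substitute 'l' -> 'o'  (+1)
  8. substitute 'e' -> 'n'  (+1)
Edit distance = 7
Max length = max(4, 8) = 8
Similarity = 1 - 7/8
= 0.1250


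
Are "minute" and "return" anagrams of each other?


Word 1: "minute" → sorted: eimntu
Word 2: "return" → sorted: enrrtu
Same letters? eimntu != enrrtu
Anagram = No


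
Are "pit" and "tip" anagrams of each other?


Word 1: "pit" → sorted: ipt
Word 2: "tip" → sorted: ipt
Same letters? ipt == ipt
Anagram = Yes


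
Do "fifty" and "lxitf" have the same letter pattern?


Pattern of "fifty": [0, 1, 0, 2, 3]
Pattern of "lxitf": [0, 1, 2, 3, 4]
Patterns do not match
Same pattern = No


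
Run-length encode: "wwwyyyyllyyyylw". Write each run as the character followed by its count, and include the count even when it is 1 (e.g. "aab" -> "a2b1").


String: "wwwyyyyllyyyylw"
Scanning for consecutive runs:
  'w' x 3
  'y' x 4
  'l' x 2
  'y' x 4
  'l' x 1
  'w' x 1
RLE = "w3y4l2y4l1w1"


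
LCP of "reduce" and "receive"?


Word 1: "reduce"
Word 2: "receive"
Comparing from start:
  Pos 0: 'r' == 'r'
  Pos 1: 'e' == 'e'
  Pos 2: 'd' != 'c' (stop)
LCP = "re" (length 2)


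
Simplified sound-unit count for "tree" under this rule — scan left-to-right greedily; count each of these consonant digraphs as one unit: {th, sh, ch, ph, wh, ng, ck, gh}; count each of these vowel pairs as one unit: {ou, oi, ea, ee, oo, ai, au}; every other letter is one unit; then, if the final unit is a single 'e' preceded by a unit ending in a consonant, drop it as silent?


Word: "tree" (4 letters)
Left-to-right scan:
  (1) 't' (letter)
  (2) 'r' (letter)
  (3) 'ee' (vowel-pair)
Units from scan: 3
Sound units = 3 units


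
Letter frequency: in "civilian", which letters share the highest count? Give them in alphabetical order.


Word: "civilian"
Letter counts:
  'a': 1
  'c': 1
  'i': 3
  'l': 1
  'n': 1
  'v': 1
Maximum count = 3
Most frequent = 'i' (3 times each)


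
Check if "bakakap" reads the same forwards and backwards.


Word: "bakakap"
Reversed: "pakakab"
Forward == Backward? bakakap != pakakab
Palindrome = No


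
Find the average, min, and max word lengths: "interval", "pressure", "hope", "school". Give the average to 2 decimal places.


Lengths: "interval"=8, "pressure"=8, "hope"=4, "school"=6
Sum = 26, Count = 4
Average = 26/4 = 6.50
= avg=6.50, min=4, max=8


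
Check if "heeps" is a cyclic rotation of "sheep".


Word: "sheep", Candidate: "heeps"
Method: check if candidate is substring of word+word
"sheepsheep" contains "heeps"? Yes
Is rotation = Yes


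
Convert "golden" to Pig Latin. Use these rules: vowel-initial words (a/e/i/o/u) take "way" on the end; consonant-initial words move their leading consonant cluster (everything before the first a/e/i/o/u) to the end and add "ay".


Word: "golden"
Starts with consonant(s) → move to end, add 'ay'
Consonant cluster: "g"
Pig Latin = "oldengay"


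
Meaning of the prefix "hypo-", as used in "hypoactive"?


Prefix: hypo-
As in: hypoactive -> hypo- + active
Meaning = under / below normal


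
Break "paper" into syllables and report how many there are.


Word: "paper"
Syllable breakdown: pa · per
Counting: 2 parts
= 2 syllables


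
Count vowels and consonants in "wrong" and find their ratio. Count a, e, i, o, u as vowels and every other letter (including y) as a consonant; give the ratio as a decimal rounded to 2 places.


Word: "wrong"
Vowels (a,e,i,o,u): 1
Consonants: 4
Ratio = 1/4
= 0.25


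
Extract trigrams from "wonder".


Word: "wonder" (length 6)
Number of trigrams = 6 - 3 + 1 = 4
  Position 0: "won"
  Position 1: "ond"
  Position 2: "nde"
  Position 3: "der"
Trigrams = "won", "ond", "nde", "der"


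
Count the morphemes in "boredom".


Word: "boredom"
Morphemes: bore + -dom
Each morpheme carries meaning
= 2 morphemes


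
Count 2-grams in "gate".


Word: "gate" (length 4)
Number of 2-grams = length - 2 + 1 = 4 - 2 + 1
= 3


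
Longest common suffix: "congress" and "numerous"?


Word 1: "congress"
Word 2: "numerous"
Comparing from end:
  Pos -1: 's' == 's'
  Pos -2: 's' != 'u' (stop)
LCS = "s" (length 1)


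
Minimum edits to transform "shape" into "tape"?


Word 1: "shape" (length 5)
Word 2: "tape" (length 4)
One optimal edit sequence (insert/delete/substitute each cost 1):
  1. delete 's'  (+1)
  2. substitute 'h' -> 't'  (+1)
  3. keep 'a'
  4. keep 'p'
  5. keep 'e'
Total edit operations: 2
Edit distance = 2


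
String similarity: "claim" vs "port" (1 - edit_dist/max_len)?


Word 1: "claim" (length 5)
Word 2: "port" (length 4)
One optimal edit sequence:
  1. delete 'c'  (+1)
  2. substitute 'l' -> 'p'  (+1)
  3. substitute 'a' -> 'o'  (+1)
  4. substitute 'i' -> 'r'  (+1)
  5. substitute 'm' -> 't'  (+1)
Edit distance = 5
Max length = max(5, 4) = 5
Similarity = 1 - 5/5
= 0.0000


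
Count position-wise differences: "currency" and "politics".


Comparing character by character (same length = 8):
  Pos 0: 'c' vs 'p' !=
  Pos 1: 'u' vs 'o' !=
  Pos 2: 'r' vs 'l' !=
  Pos 3: 'r' vs 'i' !=
  Pos 4: 'e' vs 't' !=
  Pos 5: 'n' vs 'i' !=
  Pos 6: 'c' vs 'c' =
  Pos 7: 'y' vs 's' !=
Hamming distance = 7


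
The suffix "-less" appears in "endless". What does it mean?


Suffix: -less
As in: endless -> end + -less
Meaning = without


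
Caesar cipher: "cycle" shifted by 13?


Word: "cycle"
Shift: 13
Each letter → (letter + shift) mod 26:
  'c' (2) + 13 = 15 → 'p'
  'y' (24) + 13 = 11 → 'l'
  'c' (2) + 13 = 15 → 'p'
  'l' (11) + 13 = 24 → 'y'
  'e' (4) + 13 = 17 → 'r'
Result = "plpyr"


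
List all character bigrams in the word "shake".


Word: "shake" (length 5)
Number of bigrams = 5 - 2 + 1 = 4
  Position 0: "sh"
  Position 1: "ha"
  Position 2: "ak"
  Position 3: "ke"
Bigrams = "sh", "ha", "ak", "ke"


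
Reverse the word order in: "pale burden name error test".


Original: "pale burden name error test"
Words (1..n): pale | burden | name | error | test
Reversed (n..1): test | error | name | burden | pale
Result = "test error name burden pale"


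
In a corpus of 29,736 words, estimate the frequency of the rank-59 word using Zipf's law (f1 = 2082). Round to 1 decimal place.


Zipf's law: f(r) = f(1) / r
f(1) = 2082
f(59) = 2082 / 59
= 35.3 occurrences


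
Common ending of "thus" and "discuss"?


Word 1: "thus"
Word 2: "discuss"
Comparing from end:
  Pos -1: 's' == 's'
  Pos -2: 'u' != 's' (stop)
LCS = "s" (length 1)


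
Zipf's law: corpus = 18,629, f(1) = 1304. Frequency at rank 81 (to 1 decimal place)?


Zipf's law: f(r) = f(1) / r
f(1) = 1304
f(81) = 1304 / 81
= 16.1 occurrences


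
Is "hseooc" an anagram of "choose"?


Word 1: "choose" → sorted: cehoos
Word 2: "hseooc" → sorted: cehoos
Same letters? cehoos == cehoos
Anagram = Yes


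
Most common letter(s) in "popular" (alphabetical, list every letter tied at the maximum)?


Word: "popular"
Letter counts:
  'a': 1
  'l': 1
  'o': 1
  'p': 2
  'r': 1
  'u': 1
Maximum count = 2
Most frequent = 'p' (2 times each)


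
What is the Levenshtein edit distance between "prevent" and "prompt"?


Word 1: "prevent" (length 7)
Word 2: "prompt" (length 6)
One optimal edit sequence (insert/delete/substitute each cost 1):
  1. keep 'p'
  2. keep 'r'
  3. delete 'e'  (+1)
  4. substitute 'v' -> 'o'  (+1)
  5. substitute 'e' -> 'm'  (+1)
  6. substitute 'n' -> 'p'  (+1)
  7. keep 't'
Total edit operations: 4
Edit distance = 4


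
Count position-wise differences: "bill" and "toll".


Comparing character by character (same length = 4):
  Pos 0: 'b' vs 't' !=
  Pos 1: 'i' vs 'o' !=
  Pos 2: 'l' vs 'l' =
  Pos 3: 'l' vs 'l' =
Hamming distance = 2


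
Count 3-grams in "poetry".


Word: "poetry" (length 6)
Number of 3-grams = length - 3 + 1 = 6 - 3 + 1
= 4


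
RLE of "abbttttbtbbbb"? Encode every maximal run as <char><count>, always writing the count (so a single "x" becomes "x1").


String: "abbttttbtbbbb"
Scanning for consecutive runs:
  'a' x 1
  'b' x 2
  't' x 4
  'b' x 1
  't' x 1
  'b' x 4
RLE = "a1b2t4b1t1b4"


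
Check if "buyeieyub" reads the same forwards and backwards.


Word: "buyeieyub"
Reversed: "buyeieyub"
Forward == Backward? buyeieyub == buyeieyub
Palindrome = Yes


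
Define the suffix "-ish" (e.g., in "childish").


Suffix: -ish
Example: childish = child + -ish
Meaning = somewhat / having the qualities of


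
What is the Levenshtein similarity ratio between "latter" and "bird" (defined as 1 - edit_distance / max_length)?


Word 1: "latter" (length 6)
Word 2: "bird" (length 4)
One optimal edit sequence:
  1. delete 'l'  (+1)
  2. delete 'a'  (+1)
  3. substitute 't' -> 'b'  (+1)
  4. substitute 't' -> 'i'  (+1)
  5. substitute 'e' -> 'r'  (+1)
  6. substitute 'r' -> 'd'  (+1)
Edit distance = 6
Max length = max(6, 4) = 6
Similarity = 1 - 6/6
= 0.0000


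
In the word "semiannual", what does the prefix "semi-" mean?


Prefix: semi-
Example: semiannual = semi- + annual
Meaning = half


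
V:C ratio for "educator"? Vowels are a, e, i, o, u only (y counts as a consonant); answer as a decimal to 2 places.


Word: "educator"
Vowels (a,e,i,o,u): 4
Consonants: 4
Ratio = 4/4
= 1.00


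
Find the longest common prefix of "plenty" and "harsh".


Word 1: "plenty"
Word 2: "harsh"
Comparing from start:
  Pos 0: 'p' != 'h' (stop)
LCP = "" (length 0)


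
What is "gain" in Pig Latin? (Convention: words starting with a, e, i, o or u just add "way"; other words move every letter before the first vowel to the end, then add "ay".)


Word: "gain"
Starts with consonant(s) → move to end, add 'ay'
Consonant cluster: "g"
Pig Latin = "aingay"


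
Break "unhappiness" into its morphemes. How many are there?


Word: "unhappiness"
Morphemes: un- | happi | -ness
Each morpheme carries meaning
= 3 morphemes


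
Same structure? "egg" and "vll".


Pattern of "egg": [0, 1, 1]
Pattern of "vll": [0, 1, 1]
Patterns match
Same pattern = Yes


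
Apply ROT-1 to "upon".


Word: "upon"
Shift: 1
Each letter → (letter + shift) mod 26:
  'u' (20) + 1 = 21 → 'v'
  'p' (15) + 1 = 16 → 'q'
  'o' (14) + 1 = 15 → 'p'
  'n' (13) + 1 = 14 → 'o'
Result = "vqpo"


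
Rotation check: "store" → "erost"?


Word: "store", Candidate: "erost"
Method: check if candidate is substring of word+word
"storestore" contains "erost"? No
Is rotation = No


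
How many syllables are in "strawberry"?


Word: "strawberry"
Syllable breakdown: straw | ber | ry
Counting: 3 parts
= 3 syllables


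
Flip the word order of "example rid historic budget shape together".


Original: "example rid historic budget shape together"
Words (1..n): example | rid | historic | budget | shape | together
Reversed (n..1): together | shape | budget | historic | rid | example
Result = "together shape budget historic rid example"


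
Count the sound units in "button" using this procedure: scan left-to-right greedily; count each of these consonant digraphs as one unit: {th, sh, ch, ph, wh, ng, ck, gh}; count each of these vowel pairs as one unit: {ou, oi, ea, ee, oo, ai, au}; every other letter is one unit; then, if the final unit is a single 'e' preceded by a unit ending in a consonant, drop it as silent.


Word: "button" (6 letters)
Left-to-right scan:
  (1) 'b' (letter)
  (2) 'u' (letter)
  (3) 't' (letter)
  (4) 't' (letter)
  (5) 'o' (letter)
  (6) 'n' (letter)
Units from scan: 6
Sound units = 6 units


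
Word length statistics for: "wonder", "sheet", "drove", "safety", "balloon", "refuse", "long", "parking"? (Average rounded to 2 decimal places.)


Lengths: "wonder"=6, "sheet"=5, "drove"=5, "safety"=6, "balloon"=7, "refuse"=6, "long"=4, "parking"=7
Sum = 46, Count = 8
Average = 46/8 = 5.75
= avg=5.75, min=4, max=7


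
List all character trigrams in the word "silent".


Word: "silent" (length 6)
Number of trigrams = 6 - 3 + 1 = 4
  Position 0: "sil"
  Position 1: "ile"
  Position 2: "len"
  Position 3: "ent"
Trigrams = "sil", "ile", "len", "ent"


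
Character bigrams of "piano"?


Word: "piano" (length 5)
Number of bigrams = 5 - 2 + 1 = 4
  Position 0: "pi"
  Position 1: "ia"
  Position 2: "an"
  Position 3: "no"
Bigrams = "pi", "ia", "an", "no"


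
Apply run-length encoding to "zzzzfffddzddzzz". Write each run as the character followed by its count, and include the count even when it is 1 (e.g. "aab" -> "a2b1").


String: "zzzzfffddzddzzz"
Scanning for consecutive runs:
  'z' x 4
  'f' x 3
  'd' x 2
  'z' x 1
  'd' x 2
  'z' x 3
RLE = "z4f3d2z1d2z3"


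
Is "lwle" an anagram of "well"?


Word 1: "well" → sorted: ellw
Word 2: "lwle" → sorted: ellw
Same letters? ellw == ellw
Anagram = Yes


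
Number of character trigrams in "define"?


Word: "define" (length 6)
Number of 3-grams = length - 3 + 1 = 6 - 3 + 1
= 4


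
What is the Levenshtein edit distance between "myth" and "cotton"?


Word 1: "myth" (length 4)
Word 2: "cotton" (length 6)
One optimal edit sequence (insert/delete/substitute each cost 1):
  1. insert 'c'  (+1)
  2. substitute 'm' -> 'o'  (+1)
  3. substitute 'y' -> 't'  (+1)
  4. keep 't'
  5. insert 'o'  (+1)
  6. substitute 'h' -> 'n'  (+1)
Total edit operations: 5
Edit distance = 5


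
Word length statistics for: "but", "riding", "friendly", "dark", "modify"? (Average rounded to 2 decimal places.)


Lengths: "but"=3, "riding"=6, "friendly"=8, "dark"=4, "modify"=6
Sum = 27, Count = 5
Average = 27/5 = 5.40
= avg=5.40, min=3, max=8


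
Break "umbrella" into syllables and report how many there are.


Word: "umbrella"
Syllable breakdown: um-brel-la
Counting: 3 parts
= 3 syllables


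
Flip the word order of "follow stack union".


Original: "follow stack union"
Words (1..n): follow | stack | union
Reversed (n..1): union | stack | follow
Result = "union stack follow"


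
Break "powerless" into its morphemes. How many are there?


Word: "powerless"
Morphemes: power + -less
Each morpheme carries meaning
= 2 morphemes


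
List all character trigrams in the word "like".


Word: "like" (length 4)
Number of trigrams = 4 - 3 + 1 = 2
  Position 0: "lik"
  Position 1: "ike"
Trigrams = "lik", "ike"


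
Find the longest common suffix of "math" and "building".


Word 1: "math"
Word 2: "building"
Comparing from end:
  Pos -1: 'h' != 'g' (stop)
LCS = "" (length 0)


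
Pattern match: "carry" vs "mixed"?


Pattern of "carry": [0, 1, 2, 2, 3]
Pattern of "mixed": [0, 1, 2, 3, 4]
Patterns do not match
Same pattern = No


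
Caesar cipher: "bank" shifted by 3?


Word: "bank"
Shift: 3
Each letter → (letter + shift) mod 26:
  'b' (1) + 3 = 4 → 'e'
  'a' (0) + 3 = 3 → 'd'
  'n' (13) + 3 = 16 → 'q'
  'k' (10) + 3 = 13 → 'n'
Result = "edqn"


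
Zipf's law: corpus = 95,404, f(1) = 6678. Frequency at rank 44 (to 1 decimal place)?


Zipf's law: f(r) = f(1) / r
f(1) = 6678
f(44) = 6678 / 44
= 151.8 occurrences


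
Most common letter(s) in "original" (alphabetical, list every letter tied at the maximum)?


Word: "original"
Letter counts:
  'a': 1
  'g': 1
  'i': 2
  'l': 1
  'n': 1
  'o': 1
  'r': 1
Maximum count = 2
Most frequent = 'i' (2 times each)


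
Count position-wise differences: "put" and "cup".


Comparing character by character (same length = 3):
  Pos 0: 'p' vs 'c' !=
  Pos 1: 'u' vs 'u' =
  Pos 2: 't' vs 'p' !=
Hamming distance = 2


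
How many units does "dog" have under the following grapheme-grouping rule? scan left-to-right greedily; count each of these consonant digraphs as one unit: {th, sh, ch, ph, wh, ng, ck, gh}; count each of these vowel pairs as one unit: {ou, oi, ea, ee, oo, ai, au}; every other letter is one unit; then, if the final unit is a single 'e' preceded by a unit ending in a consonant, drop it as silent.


Word: "dog" (3 letters)
Left-to-right scan:
  1. 'd' (letter)
  2. 'o' (letter)
  3. 'g' (letter)
Units from scan: 3
Sound units = 3 units


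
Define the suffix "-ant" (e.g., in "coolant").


Suffix: -ant
Example: coolant (cool + -ant)
Meaning = one who / that which


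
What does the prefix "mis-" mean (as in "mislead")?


Prefix: mis-
Example: mislead (mis- + lead)
Meaning = wrongly


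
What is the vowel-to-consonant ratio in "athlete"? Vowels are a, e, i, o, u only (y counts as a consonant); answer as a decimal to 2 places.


Word: "athlete"
Vowels (a,e,i,o,u): 3
Consonants: 4
Ratio = 3/4
= 0.75


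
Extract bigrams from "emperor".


Word: "emperor" (length 7)
Number of bigrams = 7 - 2 + 1 = 6
  Position 0: "em"
  Position 1: "mp"
  Position 2: "pe"
  Position 3: "er"
  Position 4: "ro"
  Position 5: "or"
Bigrams = "em", "mp", "pe", "er", "ro", "or"


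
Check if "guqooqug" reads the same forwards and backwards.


Word: "guqooqug"
Reversed: "guqooqug"
Forward == Backward? guqooqug == guqooqug
Palindrome = Yes


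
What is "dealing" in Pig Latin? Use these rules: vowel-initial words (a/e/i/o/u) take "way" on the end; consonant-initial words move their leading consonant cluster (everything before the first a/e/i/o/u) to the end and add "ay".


Word: "dealing"
Starts with consonant(s) → move to end, add 'ay'
Consonant cluster: "d"
Pig Latin = "ealingday"


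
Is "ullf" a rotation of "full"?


Word: "full", Candidate: "ullf"
Method: check if candidate is substring of word+word
"fullfull" contains "ullf"? Yes
Is rotation = Yes


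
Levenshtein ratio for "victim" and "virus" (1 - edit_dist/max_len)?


Word 1: "victim" (length 6)
Word 2: "virus" (length 5)
One optimal edit sequence:
  1. keep 'v'
  2. keep 'i'
  3. delete 'c'  (+1)
  4. substitute 't' -> 'r'  (+1)
  5. substitute 'i' -> 'u'  (+1)
  6. substitute 'm' -> 's'  (+1)
Edit distance = 4
Max length = max(6, 5) = 6
Similarity = 1 - 4/6
= 0.3333


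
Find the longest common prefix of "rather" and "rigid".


Word 1: "rather"
Word 2: "rigid"
Comparing from start:
  Pos 0: 'r' == 'r'
  Pos 1: 'a' != 'i' (stop)
LCP = "r" (length 1)


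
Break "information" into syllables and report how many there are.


Word: "information"
Syllable breakdown: in-for-ma-tion
Counting: 4 parts
= 4 syllables


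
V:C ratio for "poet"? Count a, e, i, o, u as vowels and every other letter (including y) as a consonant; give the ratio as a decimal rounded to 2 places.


Word: "poet"
Vowels (a,e,i,o,u): 2
Consonants: 2
Ratio = 2/2
= 1.00


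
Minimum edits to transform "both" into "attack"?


Word 1: "both" (length 4)
Word 2: "attack" (length 6)
One optimal edit sequence (insert/delete/substitute each cost 1):
  1. substitute 'b' -> 'a'  (+1)
  2. substitute 'o' -> 't'  (+1)
  3. keep 't'
  4. insert 'a'  (+1)
  5. insert 'c'  (+1)
  6. substitute 'h' -> 'k'  (+1)
Total edit operations: 5
Edit distance = 5


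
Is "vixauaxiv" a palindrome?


Word: "vixauaxiv"
Reversed: "vixauaxiv"
Forward == Backward? vixauaxiv == vixauaxiv
Palindrome = Yes


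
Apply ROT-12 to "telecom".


Word: "telecom"
Shift: 12
Each letter → (letter + shift) mod 26:
  't' (19) + 12 = 5 → 'f'
  'e' (4) + 12 = 16 → 'q'
  'l' (11) + 12 = 23 → 'x'
  'e' (4) + 12 = 16 → 'q'
  'c' (2) + 12 = 14 → 'o'
  'o' (14) + 12 = 0 → 'a'
  'm' (12) + 12 = 24 → 'y'
Result = "fqxqoay"


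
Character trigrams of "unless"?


Word: "unless" (length 6)
Number of trigrams = 6 - 3 + 1 = 4
  Position 0: "unl"
  Position 1: "nle"
  Position 2: "les"
  Position 3: "ess"
Trigrams = "unl", "nle", "les", "ess"


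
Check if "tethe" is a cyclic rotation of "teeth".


Word: "teeth", Candidate: "tethe"
Method: check if candidate is substring of word+word
"teethteeth" contains "tethe"? No
Is rotation = No


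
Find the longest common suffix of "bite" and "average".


Word 1: "bite"
Word 2: "average"
Comparing from end:
  Pos -1: 'e' == 'e'
  Pos -2: 't' != 'g' (stop)
LCS = "e" (length 1)


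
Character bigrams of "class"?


Word: "class" (length 5)
Number of bigrams = 5 - 2 + 1 = 4
  Position 0: "cl"
  Position 1: "la"
  Position 2: "as"
  Position 3: "ss"
Bigrams = "cl", "la", "as", "ss"


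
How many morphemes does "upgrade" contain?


Word: "upgrade"
Morphemes: up- + grade
Each morpheme carries meaning
= 2 morphemes


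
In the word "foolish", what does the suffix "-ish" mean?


Suffix: -ish
As in: foolish -> fool + -ish
Meaning = somewhat / having the qualities of


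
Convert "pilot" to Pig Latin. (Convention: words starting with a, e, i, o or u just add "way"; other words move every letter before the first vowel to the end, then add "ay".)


Word: "pilot"
Starts with consonant(s) → move to end, add 'ay'
Consonant cluster: "p"
Pig Latin = "ilotpay"


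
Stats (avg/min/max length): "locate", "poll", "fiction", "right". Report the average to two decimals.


Lengths: "locate"=6, "poll"=4, "fiction"=7, "right"=5
Sum = 22, Count = 4
Average = 22/4 = 5.50
= avg=5.50, min=4, max=7


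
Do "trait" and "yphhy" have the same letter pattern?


Pattern of "trait": [0, 1, 2, 3, 0]
Pattern of "yphhy": [0, 1, 2, 2, 0]
Patterns do not match
Same pattern = No


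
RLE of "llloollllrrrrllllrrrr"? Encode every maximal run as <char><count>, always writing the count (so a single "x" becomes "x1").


String: "llloollllrrrrllllrrrr"
Scanning for consecutive runs:
  'l' x 3
  'o' x 2
  'l' x 4
  'r' x 4
  'l' x 4
  'r' x 4
RLE = "l3o2l4r4l4r4"


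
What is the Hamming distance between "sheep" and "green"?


Comparing character by character (same length = 5):
  Pos 0: 's' vs 'g' !=
  Pos 1: 'h' vs 'r' !=
  Pos 2: 'e' vs 'e' =
  Pos 3: 'e' vs 'e' =
  Pos 4: 'p' vs 'n' !=
Hamming distance = 3


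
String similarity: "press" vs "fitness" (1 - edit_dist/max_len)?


Word 1: "press" (length 5)
Word 2: "fitness" (length 7)
One optimal edit sequence:
  1. insert 'f'  (+1)
  2. insert 'i'  (+1)
  3. substitute 'p' -> 't'  (+1)
  4. substitute 'r' -> 'n'  (+1)
  5. keep 'e'
  6. keep 's'
  7. keep 's'
Edit distance = 4
Max length = max(5, 7) = 7
Similarity = 1 - 4/7
= 0.4286


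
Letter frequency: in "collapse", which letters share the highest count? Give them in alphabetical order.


Word: "collapse"
Letter counts:
  'a': 1
  'c': 1
  'e': 1
  'l': 2
  'o': 1
  'p': 1
  's': 1
Maximum count = 2
Most frequent = 'l' (2 times each)


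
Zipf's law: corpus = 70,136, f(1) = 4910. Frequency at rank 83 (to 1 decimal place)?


Zipf's law: f(r) = f(1) / r
f(1) = 4910
f(83) = 4910 / 83
= 59.2 occurrences


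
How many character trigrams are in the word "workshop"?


Word: "workshop" (length 8)
Number of 3-grams = length - 3 + 1 = 8 - 3 + 1
= 6


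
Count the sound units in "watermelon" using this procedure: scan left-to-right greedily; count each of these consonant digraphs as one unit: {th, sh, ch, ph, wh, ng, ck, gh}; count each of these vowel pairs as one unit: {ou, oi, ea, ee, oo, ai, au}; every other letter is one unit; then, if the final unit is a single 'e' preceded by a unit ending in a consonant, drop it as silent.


Word: "watermelon" (10 letters)
Left-to-right scan:
  1. 'w' (letter)
  2. 'a' (letter)
  3. 't' (letter)
  4. 'e' (letter)
  5. 'r' (letter)
  6. 'm' (letter)
  7. 'e' (letter)
  8. 'l' (letter)
  9. 'o' (letter)
  10. 'n' (letter)
Units from scan: 10
Sound units = 10 units


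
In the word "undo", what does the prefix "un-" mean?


Prefix: un-
Example: undo (un- + do)
Meaning = not / reverse


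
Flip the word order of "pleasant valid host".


Original: "pleasant valid host"
Words (1..n): pleasant | valid | host
Reversed (n..1): host | valid | pleasant
Result = "host valid pleasant"
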